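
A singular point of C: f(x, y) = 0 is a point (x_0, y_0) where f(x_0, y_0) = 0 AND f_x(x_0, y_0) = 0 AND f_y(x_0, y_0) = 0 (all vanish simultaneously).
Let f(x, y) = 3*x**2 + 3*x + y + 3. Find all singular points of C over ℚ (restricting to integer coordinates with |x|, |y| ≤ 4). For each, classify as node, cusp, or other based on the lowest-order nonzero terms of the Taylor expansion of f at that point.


No singular points in the scanned grid; C is smooth there.

Compute partial derivatives:
  f_x = 6*x + 3.
  f_y = 1.
f_y = 1 is a nonzero constant, so f_y never vanishes: no point (x, y) can satisfy f = f_x = f_y = 0. In particular no (x, y) ∈ {−4, ..., 4}² is singular; the curve is smooth.


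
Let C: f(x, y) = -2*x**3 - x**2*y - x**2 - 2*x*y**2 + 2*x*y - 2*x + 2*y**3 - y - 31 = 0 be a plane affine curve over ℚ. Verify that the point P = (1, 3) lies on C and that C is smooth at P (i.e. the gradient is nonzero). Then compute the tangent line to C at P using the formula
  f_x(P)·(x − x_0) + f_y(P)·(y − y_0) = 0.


Tangent line at P: -28*x + 42*y - 98 = 0.

Step 1: f(1, 3) = 0, so P lies on C.
Step 2: partial derivatives
  f_x(x, y) = -6*x**2 - 2*x*y - 2*x - 2*y**2 + 2*y - 2, f_y(x, y) = -x**2 - 4*x*y + 2*x + 6*y**2 - 1.
  f_x(P) = -28, f_y(P) = 42 (gradient nonzero, so P is smooth).
Step 3: tangent line at P: -28·(x − 1) + 42·(y − 3) = 0.
Expanding: -28*x + 42*y - 98 = 0.


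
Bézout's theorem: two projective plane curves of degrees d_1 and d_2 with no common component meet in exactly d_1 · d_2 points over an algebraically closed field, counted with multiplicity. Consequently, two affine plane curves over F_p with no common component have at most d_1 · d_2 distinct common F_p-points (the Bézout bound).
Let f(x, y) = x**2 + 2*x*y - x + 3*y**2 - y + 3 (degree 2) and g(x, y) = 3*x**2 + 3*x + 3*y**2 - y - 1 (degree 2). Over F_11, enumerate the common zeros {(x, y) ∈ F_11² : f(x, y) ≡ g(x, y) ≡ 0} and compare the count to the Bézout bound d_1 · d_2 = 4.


Common zeros: ∅; count = 0; Bézout bound = 4.

deg(f) = 2, deg(g) = 2, so Bézout bound = 4.
Scan x ∈ F_11. For each x, list the y ∈ F_11 with f(x, y) ≡ 0 and those with g(x, y) ≡ 0 (mod 11); the common zeros in that column are the intersection.
  x = 0: f ≡ 0 at y ∈ {7, 8}; g ≡ 0 at y ∈ ∅; common: ∅.
  x = 1: f ≡ 0 at y ∈ {3, 4}; g ≡ 0 at y ∈ ∅; common: ∅.
  x = 2: f ≡ 0 at y ∈ {1, 9}; g ≡ 0 at y ∈ ∅; common: ∅.
  x = 3: f ≡ 0 at y ∈ {4, 9}; g ≡ 0 at y ∈ ∅; common: ∅.
  x = 4: f ≡ 0 at y ∈ {6, 10}; g ≡ 0 at y ∈ ∅; common: ∅.
  x = 5: f ≡ 0 at y ∈ {3, 5}; g ≡ 0 at y ∈ {2}; common: ∅.
  x = 6: f ≡ 0 at y ∈ {0}; g ≡ 0 at y ∈ ∅; common: ∅.
  x = 7: f ≡ 0 at y ∈ {6, 8}; g ≡ 0 at y ∈ ∅; common: ∅.
  x = 8: f ≡ 0 at y ∈ {1, 5}; g ≡ 0 at y ∈ ∅; common: ∅.
  x = 9: f ≡ 0 at y ∈ {2, 7}; g ≡ 0 at y ∈ ∅; common: ∅.
  x = 10: f ≡ 0 at y ∈ {2, 10}; g ≡ 0 at y ∈ ∅; common: ∅.
Collecting: common zeros = ∅, so the count is 0.
Comparison with the Bézout bound: 0 ≤ 4 = deg(f)·deg(g), as expected for curves with no common component (the affine F_11-count falls short of the bound because intersections may lie at infinity, over extension fields, or carry multiplicity).


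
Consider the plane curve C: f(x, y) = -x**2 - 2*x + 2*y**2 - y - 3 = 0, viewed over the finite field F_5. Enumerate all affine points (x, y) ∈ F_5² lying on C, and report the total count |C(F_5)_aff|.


Affine F_5-points: {(0, 4), (1, 1), (1, 2), (2, 1), (2, 2), (3, 4)}; count = 6.

For each of the 25 pairs (x, y) ∈ F_5², evaluate f(x, y) mod 5. Record the zeros.
  x = 0: [0↦2, 1↦3, 2↦3, 3↦2, 4↦0]  zeros at y ∈ {4}
  x = 1: [0↦4, 1↦0, 2↦0, 3↦4, 4↦2]  zeros at y ∈ {1, 2}
  x = 2: [0↦4, 1↦0, 2↦0, 3↦4, 4↦2]  zeros at y ∈ {1, 2}
  x = 3: [0↦2, 1↦3, 2↦3, 3↦2, 4↦0]  zeros at y ∈ {4}
  x = 4: [0↦3, 1↦4, 2↦4, 3↦3, 4↦1]  zeros at y ∈ ∅
Collecting zeros: affine points = {(0, 4), (1, 1), (1, 2), (2, 1), (2, 2), (3, 4)}.
Total count |C(F_5)_aff| = 6.


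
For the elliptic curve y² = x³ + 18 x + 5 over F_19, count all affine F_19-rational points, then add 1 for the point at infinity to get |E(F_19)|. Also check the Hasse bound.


Affine points = {(0, 9), (0, 10), (1, 9), (1, 10), (2, 7), (2, 12), (5, 7), (5, 12), (6, 5), (6, 14), (10, 8), (10, 11), (12, 7), (12, 12), (13, 2), (13, 17), (16, 0), (18, 9), (18, 10)}; affine count = 19; |E(F_19)| = 20.

Discriminant check: Δ ∝ 4a³ + 27b² = 4·18³ + 27·5² = 4·5832 + 27·25 ≡ 6 (mod 19). Nonzero ⇒ E is nonsingular.
For each x ∈ F_19, compute rhs = x³ + 18·x + 5 mod 19, then count y ∈ F_19 with y² ≡ rhs.
  x = 0: rhs = 5, matching y values: 9, 10 (2 points).
  x = 1: rhs = 5, matching y values: 9, 10 (2 points).
  x = 2: rhs = 11, matching y values: 7, 12 (2 points).
  x = 3: rhs = 10, matching y values: none (0 points).
  x = 4: rhs = 8, matching y values: none (0 points).
  x = 5: rhs = 11, matching y values: 7, 12 (2 points).
  x = 6: rhs = 6, matching y values: 5, 14 (2 points).
  x = 7: rhs = 18, matching y values: none (0 points).
  x = 8: rhs = 15, matching y values: none (0 points).
  x = 9: rhs = 3, matching y values: none (0 points).
  x = 10: rhs = 7, matching y values: 8, 11 (2 points).
  x = 11: rhs = 14, matching y values: none (0 points).
  x = 12: rhs = 11, matching y values: 7, 12 (2 points).
  x = 13: rhs = 4, matching y values: 2, 17 (2 points).
  x = 14: rhs = 18, matching y values: none (0 points).
  x = 15: rhs = 2, matching y values: none (0 points).
  x = 16: rhs = 0, matching y values: 0 (1 points).
  x = 17: rhs = 18, matching y values: none (0 points).
  x = 18: rhs = 5, matching y values: 9, 10 (2 points).
Total affine count: 19.
Full point count |E(F_19)| = 19 + 1 = 20.
Hasse bound: |20 − (19+1)| = |0| = 0 ≤ 2√19 ≈ 8.7178 ✓.


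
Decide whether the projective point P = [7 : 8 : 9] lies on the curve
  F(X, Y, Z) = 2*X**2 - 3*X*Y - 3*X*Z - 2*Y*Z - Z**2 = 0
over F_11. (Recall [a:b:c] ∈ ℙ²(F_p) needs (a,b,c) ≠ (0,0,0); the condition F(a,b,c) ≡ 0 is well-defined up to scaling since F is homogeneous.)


F(7,8,9) ≡ 0 (mod 11); P is on the curve.

Evaluate F(7, 8, 9) term-by-term (mod 11).
  2*X**2 ↦ 2·49·1·1 = 98
  -3*X*Y ↦ -3·7·8·1 = -168
  -3*X*Z ↦ -3·7·1·9 = -189
  -2*Y*Z ↦ -2·1·8·9 = -144
  -Z**2 ↦ -1·1·1·81 = -81
Sum: F(7, 8, 9) = (98) + (-168) + (-189) + (-144) + (-81) = -484.
Reducing mod 11: -484 ≡ 0 (mod 11).
Since F(a, b, c) ≡ 0 (mod 11), P lies on the curve.


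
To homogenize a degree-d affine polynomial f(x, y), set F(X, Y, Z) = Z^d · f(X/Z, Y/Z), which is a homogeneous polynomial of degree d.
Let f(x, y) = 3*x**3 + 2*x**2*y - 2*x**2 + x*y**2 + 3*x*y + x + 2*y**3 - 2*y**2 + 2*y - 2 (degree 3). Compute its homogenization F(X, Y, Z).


F(X, Y, Z) = 3*X**3 + 2*X**2*Y - 2*X**2*Z + X*Y**2 + 3*X*Y*Z + X*Z**2 + 2*Y**3 - 2*Y**2*Z + 2*Y*Z**2 - 2*Z**3

deg(f) = 3.
Substitute x = X/Z, y = Y/Z into f, then multiply by Z^3.
  monomial 3·x^3·y^0 ↦ 3·X^3·Y^0·Z^0.
  monomial 2·x^2·y^1 ↦ 2·X^2·Y^1·Z^0.
  monomial -2·x^2·y^0 ↦ -2·X^2·Y^0·Z^1.
  monomial 1·x^1·y^2 ↦ 1·X^1·Y^2·Z^0.
  monomial 3·x^1·y^1 ↦ 3·X^1·Y^1·Z^1.
  monomial 1·x^1·y^0 ↦ 1·X^1·Y^0·Z^2.
  monomial 2·x^0·y^3 ↦ 2·X^0·Y^3·Z^0.
  monomial -2·x^0·y^2 ↦ -2·X^0·Y^2·Z^1.
  monomial 2·x^0·y^1 ↦ 2·X^0·Y^1·Z^2.
  monomial -2·x^0·y^0 ↦ -2·X^0·Y^0·Z^3.
Collecting: F(X, Y, Z) = 3*X**3 + 2*X**2*Y - 2*X**2*Z + X*Y**2 + 3*X*Y*Z + X*Z**2 + 2*Y**3 - 2*Y**2*Z + 2*Y*Z**2 - 2*Z**3.


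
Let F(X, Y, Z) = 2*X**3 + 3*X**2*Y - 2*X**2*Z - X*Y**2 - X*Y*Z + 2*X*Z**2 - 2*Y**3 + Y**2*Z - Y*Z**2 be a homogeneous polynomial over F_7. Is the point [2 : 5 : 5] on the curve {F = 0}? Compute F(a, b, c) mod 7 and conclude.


F(2,5,5) ≡ 3 (mod 7); P is NOT on the curve.

Evaluate F(2, 5, 5) term-by-term (mod 7).
  2*X**3 ↦ 2·8·1·1 = 16
  3*X**2*Y ↦ 3·4·5·1 = 60
  -2*X**2*Z ↦ -2·4·1·5 = -40
  -X*Y**2 ↦ -1·2·25·1 = -50
  -X*Y*Z ↦ -1·2·5·5 = -50
  2*X*Z**2 ↦ 2·2·1·25 = 100
  -2*Y**3 ↦ -2·1·125·1 = -250
  Y**2*Z ↦ 1·1·25·5 = 125
  -Y*Z**2 ↦ -1·1·5·25 = -125
Sum: F(2, 5, 5) = (16) + (60) + (-40) + (-50) + (-50) + (100) + (-250) + (125) + (-125) = -214.
Reducing mod 7: -214 ≡ 3 (mod 7).
Since F(a, b, c) ≡ 3 ≠ 0 (mod 7), P does NOT lie on the curve.


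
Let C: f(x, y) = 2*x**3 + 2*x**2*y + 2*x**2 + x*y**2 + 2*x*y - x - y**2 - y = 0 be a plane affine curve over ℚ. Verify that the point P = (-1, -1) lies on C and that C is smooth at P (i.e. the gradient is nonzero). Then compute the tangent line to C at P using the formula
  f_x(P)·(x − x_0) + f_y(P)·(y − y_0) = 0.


Tangent line at P: 4*x + 3*y + 7 = 0.

Step 1: f(-1, -1) = 0, so P lies on C.
Step 2: partial derivatives
  f_x(x, y) = 6*x**2 + 4*x*y + 4*x + y**2 + 2*y - 1, f_y(x, y) = 2*x**2 + 2*x*y + 2*x - 2*y - 1.
  f_x(P) = 4, f_y(P) = 3 (gradient nonzero, so P is smooth).
Step 3: tangent line at P: 4·(x − -1) + 3·(y − -1) = 0.
Expanding: 4*x + 3*y + 7 = 0.


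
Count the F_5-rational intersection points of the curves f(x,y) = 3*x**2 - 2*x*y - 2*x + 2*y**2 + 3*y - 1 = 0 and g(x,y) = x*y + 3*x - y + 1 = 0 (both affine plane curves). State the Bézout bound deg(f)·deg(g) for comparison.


Common zeros: {(3, 0)}; count = 1; Bézout bound = 4.

deg(f) = 2, deg(g) = 2, so Bézout bound = 4.
Scan x ∈ F_5. For each x, list the y ∈ F_5 with f(x, y) ≡ 0 and those with g(x, y) ≡ 0 (mod 5); the common zeros in that column are the intersection.
  x = 0: f ≡ 0 at y ∈ ∅; g ≡ 0 at y ∈ {1}; common: ∅.
  x = 1: f ≡ 0 at y ∈ {0, 2}; g ≡ 0 at y ∈ ∅; common: ∅.
  x = 2: f ≡ 0 at y ∈ {4}; g ≡ 0 at y ∈ {3}; common: ∅.
  x = 3: f ≡ 0 at y ∈ {0, 4}; g ≡ 0 at y ∈ {0}; common: {0}.
  x = 4: f ≡ 0 at y ∈ ∅; g ≡ 0 at y ∈ {4}; common: ∅.
Collecting: common zeros = {(3, 0)}, so the count is 1.
Comparison with the Bézout bound: 1 ≤ 4 = deg(f)·deg(g), as expected for curves with no common component (the affine F_5-count falls short of the bound because intersections may lie at infinity, over extension fields, or carry multiplicity).


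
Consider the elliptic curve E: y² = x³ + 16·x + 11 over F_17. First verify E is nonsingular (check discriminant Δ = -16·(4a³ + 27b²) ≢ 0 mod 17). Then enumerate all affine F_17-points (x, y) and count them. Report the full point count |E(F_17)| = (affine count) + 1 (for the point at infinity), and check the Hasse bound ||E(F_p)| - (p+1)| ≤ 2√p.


Affine points = {(2, 0), (3, 1), (3, 16), (6, 0), (9, 0), (10, 7), (10, 10), (13, 6), (13, 11), (14, 2), (14, 15)}; affine count = 11; |E(F_17)| = 12.

Discriminant check: Δ ∝ 4a³ + 27b² = 4·16³ + 27·11² = 4·4096 + 27·121 ≡ 16 (mod 17). Nonzero ⇒ E is nonsingular.
For each x ∈ F_17, compute rhs = x³ + 16·x + 11 mod 17, then count y ∈ F_17 with y² ≡ rhs.
  x = 0: rhs = 11, matching y values: none (0 points).
  x = 1: rhs = 11, matching y values: none (0 points).
  x = 2: rhs = 0, matching y values: 0 (1 points).
  x = 3: rhs = 1, matching y values: 1, 16 (2 points).
  x = 4: rhs = 3, matching y values: none (0 points).
  x = 5: rhs = 12, matching y values: none (0 points).
  x = 6: rhs = 0, matching y values: 0 (1 points).
  x = 7: rhs = 7, matching y values: none (0 points).
  x = 8: rhs = 5, matching y values: none (0 points).
  x = 9: rhs = 0, matching y values: 0 (1 points).
  x = 10: rhs = 15, matching y values: 7, 10 (2 points).
  x = 11: rhs = 5, matching y values: none (0 points).
  x = 12: rhs = 10, matching y values: none (0 points).
  x = 13: rhs = 2, matching y values: 6, 11 (2 points).
  x = 14: rhs = 4, matching y values: 2, 15 (2 points).
  x = 15: rhs = 5, matching y values: none (0 points).
  x = 16: rhs = 11, matching y values: none (0 points).
Total affine count: 11.
Full point count |E(F_17)| = 11 + 1 = 12.
Hasse bound: |12 − (17+1)| = |-6| = 6 ≤ 2√17 ≈ 8.2462 ✓.


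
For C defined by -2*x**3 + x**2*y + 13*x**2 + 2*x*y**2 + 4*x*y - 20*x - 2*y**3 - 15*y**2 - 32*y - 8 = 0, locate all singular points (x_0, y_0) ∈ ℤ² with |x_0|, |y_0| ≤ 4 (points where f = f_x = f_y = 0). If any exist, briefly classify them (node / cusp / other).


Singular points: {(2, -2)}; classification: node.

Compute partial derivatives:
  f_x = -6*x**2 + 2*x*y + 26*x + 2*y**2 + 4*y - 20.
  f_y = x**2 + 4*x*y + 4*x - 6*y**2 - 30*y - 32.
Scan x_0 ∈ {−4, ..., 4}. For each x_0, f_y(x_0, y) is a polynomial in y; find its integer roots y ∈ {−4, ..., 4}, then test f_x and f at those candidates.
  x = -4: f_y(-4, y) = -6*y**2 - 46*y - 32; no integer root y with |y| ≤ 4.
  x = -3: f_y(-3, y) = -6*y**2 - 42*y - 35; no integer root y with |y| ≤ 4.
  x = -2: f_y(-2, y) = -6*y**2 - 38*y - 36; no integer root y with |y| ≤ 4.
  x = -1: f_y(-1, y) = -6*y**2 - 34*y - 35; no integer root y with |y| ≤ 4.
  x = 0: f_y(0, y) = -6*y**2 - 30*y - 32; no integer root y with |y| ≤ 4.
  x = 1: f_y(1, y) = -6*y**2 - 26*y - 27; no integer root y with |y| ≤ 4.
  x = 2: f_y(2, y) = -6*y**2 - 22*y - 20; vanishes at y ∈ {-2}. (2, -2): f_x = 0, f = 0 — SINGULAR.
  x = 3: f_y(3, y) = -6*y**2 - 18*y - 11; no integer root y with |y| ≤ 4.
  x = 4: f_y(4, y) = -6*y**2 - 14*y; vanishes at y ∈ {0}. (4, 0): f_x = -12 ≠ 0.
Only singular point on the grid: (2, -2).
Classify: substitute x = 2 + u, y = -2 + v and expand: f = -2*u**3 + u**2*v - u**2 + 2*u*v**2 - 2*v**3 + v**2.
No constant or linear terms (consistent with a singular point). Quadratic part: -u**2 + v**2. Cubic part: -2*u**3 + u**2*v + 2*u*v**2 - 2*v**3.
The quadratic part v**2 - u**2 = (v − u)(v + u) splits into two distinct linear factors, so there are two distinct tangent lines y − -2 = ±(x − 2) — this is a node (ordinary double point).
Classification: node.


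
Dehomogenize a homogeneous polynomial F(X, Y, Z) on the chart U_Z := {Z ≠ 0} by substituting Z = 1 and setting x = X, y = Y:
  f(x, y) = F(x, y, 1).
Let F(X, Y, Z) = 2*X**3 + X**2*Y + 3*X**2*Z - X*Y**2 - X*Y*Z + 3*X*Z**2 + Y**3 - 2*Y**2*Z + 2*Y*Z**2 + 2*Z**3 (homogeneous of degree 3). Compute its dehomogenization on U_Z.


f(x, y) = 2*x**3 + x**2*y + 3*x**2 - x*y**2 - x*y + 3*x + y**3 - 2*y**2 + 2*y + 2

On U_Z we set Z = 1. Each monomial c·X^i·Y^j·Z^k in F becomes c·x^i·y^j·1^k = c·x^i·y^j.
Substituting Z = 1: F(X, Y, 1) = 2*x**3 + x**2*y + 3*x**2 - x*y**2 - x*y + 3*x + y**3 - 2*y**2 + 2*y + 2.
Note: deg(f) ≤ deg(F) = 3; strict inequality happens when F is divisible by Z (lost terms).


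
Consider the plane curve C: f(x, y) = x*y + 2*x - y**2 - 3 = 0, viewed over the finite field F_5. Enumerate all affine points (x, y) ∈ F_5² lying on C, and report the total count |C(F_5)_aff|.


Affine F_5-points: {(3, 1), (3, 2), (4, 0), (4, 4)}; count = 4.

For each of the 25 pairs (x, y) ∈ F_5², evaluate f(x, y) mod 5. Record the zeros.
  x = 0: [0↦2, 1↦1, 2↦3, 3↦3, 4↦1]  zeros at y ∈ ∅
  x = 1: [0↦4, 1↦4, 2↦2, 3↦3, 4↦2]  zeros at y ∈ ∅
  x = 2: [0↦1, 1↦2, 2↦1, 3↦3, 4↦3]  zeros at y ∈ ∅
  x = 3: [0↦3, 1↦0, 2↦0, 3↦3, 4↦4]  zeros at y ∈ {1, 2}
  x = 4: [0↦0, 1↦3, 2↦4, 3↦3, 4↦0]  zeros at y ∈ {0, 4}
Collecting zeros: affine points = {(3, 1), (3, 2), (4, 0), (4, 4)}.
Total count |C(F_5)_aff| = 4.


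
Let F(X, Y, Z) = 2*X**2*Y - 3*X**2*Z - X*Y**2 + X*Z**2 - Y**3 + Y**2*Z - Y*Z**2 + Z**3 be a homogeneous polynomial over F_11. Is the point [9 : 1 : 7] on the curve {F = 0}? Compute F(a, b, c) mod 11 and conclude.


F(9,1,7) ≡ 7 (mod 11); P is NOT on the curve.

Evaluate F(9, 1, 7) term-by-term (mod 11).
  2*X**2*Y ↦ 2·81·1·1 = 162
  -3*X**2*Z ↦ -3·81·1·7 = -1701
  -X*Y**2 ↦ -1·9·1·1 = -9
  X*Z**2 ↦ 1·9·1·49 = 441
  -Y**3 ↦ -1·1·1·1 = -1
  Y**2*Z ↦ 1·1·1·7 = 7
  -Y*Z**2 ↦ -1·1·1·49 = -49
  Z**3 ↦ 1·1·1·343 = 343
Sum: F(9, 1, 7) = (162) + (-1701) + (-9) + (441) + (-1) + (7) + (-49) + (343) = -807.
Reducing mod 11: -807 ≡ 7 (mod 11).
Since F(a, b, c) ≡ 7 ≠ 0 (mod 11), P does NOT lie on the curve.


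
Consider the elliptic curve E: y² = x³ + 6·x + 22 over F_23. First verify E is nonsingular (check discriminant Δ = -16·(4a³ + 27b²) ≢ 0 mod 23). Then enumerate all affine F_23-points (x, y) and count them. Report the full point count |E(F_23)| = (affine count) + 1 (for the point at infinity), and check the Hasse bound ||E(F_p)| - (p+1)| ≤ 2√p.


Affine points = {(1, 11), (1, 12), (4, 8), (4, 15), (5, 4), (5, 19), (7, 4), (7, 19), (9, 0), (10, 1), (10, 22), (11, 4), (11, 19), (17, 0), (19, 7), (19, 16), (20, 0), (21, 5), (21, 18)}; affine count = 19; |E(F_23)| = 20.

Discriminant check: Δ ∝ 4a³ + 27b² = 4·6³ + 27·22² = 4·216 + 27·484 ≡ 17 (mod 23). Nonzero ⇒ E is nonsingular.
For each x ∈ F_23, compute rhs = x³ + 6·x + 22 mod 23, then count y ∈ F_23 with y² ≡ rhs.
  x = 0: rhs = 22, matching y values: none (0 points).
  x = 1: rhs = 6, matching y values: 11, 12 (2 points).
  x = 2: rhs = 19, matching y values: none (0 points).
  x = 3: rhs = 21, matching y values: none (0 points).
  x = 4: rhs = 18, matching y values: 8, 15 (2 points).
  x = 5: rhs = 16, matching y values: 4, 19 (2 points).
  x = 6: rhs = 21, matching y values: none (0 points).
  x = 7: rhs = 16, matching y values: 4, 19 (2 points).
  x = 8: rhs = 7, matching y values: none (0 points).
  x = 9: rhs = 0, matching y values: 0 (1 points).
  x = 10: rhs = 1, matching y values: 1, 22 (2 points).
  x = 11: rhs = 16, matching y values: 4, 19 (2 points).
  x = 12: rhs = 5, matching y values: none (0 points).
  x = 13: rhs = 20, matching y values: none (0 points).
  x = 14: rhs = 21, matching y values: none (0 points).
  x = 15: rhs = 14, matching y values: none (0 points).
  x = 16: rhs = 5, matching y values: none (0 points).
  x = 17: rhs = 0, matching y values: 0 (1 points).
  x = 18: rhs = 5, matching y values: none (0 points).
  x = 19: rhs = 3, matching y values: 7, 16 (2 points).
  x = 20: rhs = 0, matching y values: 0 (1 points).
  x = 21: rhs = 2, matching y values: 5, 18 (2 points).
  x = 22: rhs = 15, matching y values: none (0 points).
Total affine count: 19.
Full point count |E(F_23)| = 19 + 1 = 20.
Hasse bound: |20 − (23+1)| = |-4| = 4 ≤ 2√23 ≈ 9.5917 ✓.


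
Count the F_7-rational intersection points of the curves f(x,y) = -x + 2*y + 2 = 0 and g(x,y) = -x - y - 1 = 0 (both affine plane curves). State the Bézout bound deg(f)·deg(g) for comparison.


Common zeros: {(0, 6)}; count = 1; Bézout bound = 1.

deg(f) = 1, deg(g) = 1, so Bézout bound = 1.
Scan x ∈ F_7. For each x, list the y ∈ F_7 with f(x, y) ≡ 0 and those with g(x, y) ≡ 0 (mod 7); the common zeros in that column are the intersection.
  x = 0: f ≡ 0 at y ∈ {6}; g ≡ 0 at y ∈ {6}; common: {6}.
  x = 1: f ≡ 0 at y ∈ {3}; g ≡ 0 at y ∈ {5}; common: ∅.
  x = 2: f ≡ 0 at y ∈ {0}; g ≡ 0 at y ∈ {4}; common: ∅.
  x = 3: f ≡ 0 at y ∈ {4}; g ≡ 0 at y ∈ {3}; common: ∅.
  x = 4: f ≡ 0 at y ∈ {1}; g ≡ 0 at y ∈ {2}; common: ∅.
  x = 5: f ≡ 0 at y ∈ {5}; g ≡ 0 at y ∈ {1}; common: ∅.
  x = 6: f ≡ 0 at y ∈ {2}; g ≡ 0 at y ∈ {0}; common: ∅.
Collecting: common zeros = {(0, 6)}, so the count is 1.
Comparison with the Bézout bound: 1 ≤ 1 = deg(f)·deg(g), as expected for curves with no common component (the bound is attained).


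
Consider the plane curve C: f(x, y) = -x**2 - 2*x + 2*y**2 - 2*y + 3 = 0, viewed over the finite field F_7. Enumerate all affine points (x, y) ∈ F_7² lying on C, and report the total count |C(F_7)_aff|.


Affine F_7-points: {(0, 2), (0, 6), (1, 0), (1, 1), (2, 3), (2, 5), (3, 3), (3, 5), (4, 0), (4, 1), (5, 2), (5, 6), (6, 4)}; count = 13.

For each of the 49 pairs (x, y) ∈ F_7², evaluate f(x, y) mod 7. Record the zeros.
  x = 0: [0↦3, 1↦3, 2↦0, 3↦1, 4↦6, 5↦1, 6↦0]  zeros at y ∈ {2, 6}
  x = 1: [0↦0, 1↦0, 2↦4, 3↦5, 4↦3, 5↦5, 6↦4]  zeros at y ∈ {0, 1}
  x = 2: [0↦2, 1↦2, 2↦6, 3↦0, 4↦5, 5↦0, 6↦6]  zeros at y ∈ {3, 5}
  x = 3: [0↦2, 1↦2, 2↦6, 3↦0, 4↦5, 5↦0, 6↦6]  zeros at y ∈ {3, 5}
  x = 4: [0↦0, 1↦0, 2↦4, 3↦5, 4↦3, 5↦5, 6↦4]  zeros at y ∈ {0, 1}
  x = 5: [0↦3, 1↦3, 2↦0, 3↦1, 4↦6, 5↦1, 6↦0]  zeros at y ∈ {2, 6}
  x = 6: [0↦4, 1↦4, 2↦1, 3↦2, 4↦0, 5↦2, 6↦1]  zeros at y ∈ {4}
Collecting zeros: affine points = {(0, 2), (0, 6), (1, 0), (1, 1), (2, 3), (2, 5), (3, 3), (3, 5), (4, 0), (4, 1), (5, 2), (5, 6), (6, 4)}.
Total count |C(F_7)_aff| = 13.


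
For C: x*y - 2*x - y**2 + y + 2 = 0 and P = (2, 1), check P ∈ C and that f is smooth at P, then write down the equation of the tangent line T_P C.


Tangent line at P: -x + y + 1 = 0.

Step 1: f(2, 1) = 0, so P lies on C.
Step 2: partial derivatives
  f_x(x, y) = y - 2, f_y(x, y) = x - 2*y + 1.
  f_x(P) = -1, f_y(P) = 1 (gradient nonzero, so P is smooth).
Step 3: tangent line at P: -1·(x − 2) + 1·(y − 1) = 0.
Expanding: -x + y + 1 = 0.


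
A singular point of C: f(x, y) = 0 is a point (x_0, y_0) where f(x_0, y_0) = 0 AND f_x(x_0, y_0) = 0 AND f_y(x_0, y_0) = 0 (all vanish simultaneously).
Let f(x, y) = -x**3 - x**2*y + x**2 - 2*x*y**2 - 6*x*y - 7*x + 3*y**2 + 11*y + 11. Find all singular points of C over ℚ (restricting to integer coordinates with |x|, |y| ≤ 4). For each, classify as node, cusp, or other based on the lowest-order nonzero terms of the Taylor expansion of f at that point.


Singular points: {(1, -2)}; classification: cusp.

Compute partial derivatives:
  f_x = -3*x**2 - 2*x*y + 2*x - 2*y**2 - 6*y - 7.
  f_y = -x**2 - 4*x*y - 6*x + 6*y + 11.
Scan x_0 ∈ {−4, ..., 4}. For each x_0, f_y(x_0, y) is a polynomial in y; find its integer roots y ∈ {−4, ..., 4}, then test f_x and f at those candidates.
  x = -4: f_y(-4, y) = 22*y + 19; no integer root y with |y| ≤ 4.
  x = -3: f_y(-3, y) = 18*y + 20; no integer root y with |y| ≤ 4.
  x = -2: f_y(-2, y) = 14*y + 19; no integer root y with |y| ≤ 4.
  x = -1: f_y(-1, y) = 10*y + 16; no integer root y with |y| ≤ 4.
  x = 0: f_y(0, y) = 6*y + 11; no integer root y with |y| ≤ 4.
  x = 1: f_y(1, y) = 2*y + 4; vanishes at y ∈ {-2}. (1, -2): f_x = 0, f = 0 — SINGULAR.
  x = 2: f_y(2, y) = -2*y - 5; no integer root y with |y| ≤ 4.
  x = 3: f_y(3, y) = -6*y - 16; no integer root y with |y| ≤ 4.
  x = 4: f_y(4, y) = -10*y - 29; no integer root y with |y| ≤ 4.
Only singular point on the grid: (1, -2).
Classify: substitute x = 1 + u, y = -2 + v and expand: f = -u**3 - u**2*v - 2*u*v**2 + v**2.
No constant or linear terms (consistent with a singular point). Quadratic part: v**2. Cubic part: -u**3 - u**2*v - 2*u*v**2.
The quadratic part v**2 is a perfect square, so there is a single (double) tangent line v = 0, i.e. y = -2. Restricting the cubic part to that line (v = 0) leaves -u**3 ≠ 0, so f is not divisible by v and the branch is v² ≈ u**3 to lowest order — this is a cusp.
Classification: cusp.


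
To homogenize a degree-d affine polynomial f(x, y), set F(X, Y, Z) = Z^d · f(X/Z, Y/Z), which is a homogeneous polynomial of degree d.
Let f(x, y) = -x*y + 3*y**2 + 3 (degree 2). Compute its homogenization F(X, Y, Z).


F(X, Y, Z) = -X*Y + 3*Y**2 + 3*Z**2

deg(f) = 2.
Substitute x = X/Z, y = Y/Z into f, then multiply by Z^2.
  monomial -1·x^1·y^1 ↦ -1·X^1·Y^1·Z^0.
  monomial 3·x^0·y^2 ↦ 3·X^0·Y^2·Z^0.
  monomial 3·x^0·y^0 ↦ 3·X^0·Y^0·Z^2.
Collecting: F(X, Y, Z) = -X*Y + 3*Y**2 + 3*Z**2.


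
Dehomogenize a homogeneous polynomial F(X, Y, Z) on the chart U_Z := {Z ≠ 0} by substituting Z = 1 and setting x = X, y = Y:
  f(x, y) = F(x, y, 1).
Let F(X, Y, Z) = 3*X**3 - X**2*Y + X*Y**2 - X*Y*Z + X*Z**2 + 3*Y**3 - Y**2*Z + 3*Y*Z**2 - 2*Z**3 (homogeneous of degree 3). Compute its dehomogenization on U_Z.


f(x, y) = 3*x**3 - x**2*y + x*y**2 - x*y + x + 3*y**3 - y**2 + 3*y - 2

On U_Z we set Z = 1. Each monomial c·X^i·Y^j·Z^k in F becomes c·x^i·y^j·1^k = c·x^i·y^j.
Substituting Z = 1: F(X, Y, 1) = 3*x**3 - x**2*y + x*y**2 - x*y + x + 3*y**3 - y**2 + 3*y - 2.
Note: deg(f) ≤ deg(F) = 3; strict inequality happens when F is divisible by Z (lost terms).


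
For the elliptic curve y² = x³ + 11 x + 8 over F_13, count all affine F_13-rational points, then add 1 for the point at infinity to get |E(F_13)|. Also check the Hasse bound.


Affine points = {(2, 5), (2, 8), (3, 4), (3, 9), (4, 5), (4, 8), (6, 2), (6, 11), (7, 5), (7, 8), (8, 6), (8, 7), (9, 2), (9, 11), (10, 0), (11, 2), (11, 11), (12, 3), (12, 10)}; affine count = 19; |E(F_13)| = 20.

Discriminant check: Δ ∝ 4a³ + 27b² = 4·11³ + 27·8² = 4·1331 + 27·64 ≡ 6 (mod 13). Nonzero ⇒ E is nonsingular.
For each x ∈ F_13, compute rhs = x³ + 11·x + 8 mod 13, then count y ∈ F_13 with y² ≡ rhs.
  x = 0: rhs = 8, matching y values: none (0 points).
  x = 1: rhs = 7, matching y values: none (0 points).
  x = 2: rhs = 12, matching y values: 5, 8 (2 points).
  x = 3: rhs = 3, matching y values: 4, 9 (2 points).
  x = 4: rhs = 12, matching y values: 5, 8 (2 points).
  x = 5: rhs = 6, matching y values: none (0 points).
  x = 6: rhs = 4, matching y values: 2, 11 (2 points).
  x = 7: rhs = 12, matching y values: 5, 8 (2 points).
  x = 8: rhs = 10, matching y values: 6, 7 (2 points).
  x = 9: rhs = 4, matching y values: 2, 11 (2 points).
  x = 10: rhs = 0, matching y values: 0 (1 points).
  x = 11: rhs = 4, matching y values: 2, 11 (2 points).
  x = 12: rhs = 9, matching y values: 3, 10 (2 points).
Total affine count: 19.
Full point count |E(F_13)| = 19 + 1 = 20.
Hasse bound: |20 − (13+1)| = |6| = 6 ≤ 2√13 ≈ 7.2111 ✓.


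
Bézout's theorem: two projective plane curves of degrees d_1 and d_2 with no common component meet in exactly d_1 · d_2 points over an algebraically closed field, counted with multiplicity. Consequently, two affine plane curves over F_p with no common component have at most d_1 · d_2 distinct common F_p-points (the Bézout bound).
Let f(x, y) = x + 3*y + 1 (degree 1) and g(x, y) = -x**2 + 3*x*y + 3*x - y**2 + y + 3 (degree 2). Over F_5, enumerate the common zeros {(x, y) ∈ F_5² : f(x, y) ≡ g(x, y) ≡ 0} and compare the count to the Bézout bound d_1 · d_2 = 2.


Common zeros: ∅; count = 0; Bézout bound = 2.

deg(f) = 1, deg(g) = 2, so Bézout bound = 2.
Scan x ∈ F_5. For each x, list the y ∈ F_5 with f(x, y) ≡ 0 and those with g(x, y) ≡ 0 (mod 5); the common zeros in that column are the intersection.
  x = 0: f ≡ 0 at y ∈ {3}; g ≡ 0 at y ∈ ∅; common: ∅.
  x = 1: f ≡ 0 at y ∈ {1}; g ≡ 0 at y ∈ {0, 4}; common: ∅.
  x = 2: f ≡ 0 at y ∈ {4}; g ≡ 0 at y ∈ {0, 2}; common: ∅.
  x = 3: f ≡ 0 at y ∈ {2}; g ≡ 0 at y ∈ ∅; common: ∅.
  x = 4: f ≡ 0 at y ∈ {0}; g ≡ 0 at y ∈ {4}; common: ∅.
Collecting: common zeros = ∅, so the count is 0.
Comparison with the Bézout bound: 0 ≤ 2 = deg(f)·deg(g), as expected for curves with no common component (the affine F_5-count falls short of the bound because intersections may lie at infinity, over extension fields, or carry multiplicity).


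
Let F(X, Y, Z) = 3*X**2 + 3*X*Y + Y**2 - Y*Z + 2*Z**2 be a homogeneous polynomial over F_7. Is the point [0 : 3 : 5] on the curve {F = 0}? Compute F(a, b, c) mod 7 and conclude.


F(0,3,5) ≡ 2 (mod 7); P is NOT on the curve.

Evaluate F(0, 3, 5) term-by-term (mod 7).
  3*X**2 ↦ 3·0·1·1 = 0
  3*X*Y ↦ 3·0·3·1 = 0
  Y**2 ↦ 1·1·9·1 = 9
  -Y*Z ↦ -1·1·3·5 = -15
  2*Z**2 ↦ 2·1·1·25 = 50
Sum: F(0, 3, 5) = (0) + (0) + (9) + (-15) + (50) = 44.
Reducing mod 7: 44 ≡ 2 (mod 7).
Since F(a, b, c) ≡ 2 ≠ 0 (mod 7), P does NOT lie on the curve.


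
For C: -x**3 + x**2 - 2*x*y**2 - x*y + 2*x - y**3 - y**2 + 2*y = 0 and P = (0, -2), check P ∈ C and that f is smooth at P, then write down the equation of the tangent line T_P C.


Tangent line at P: -4*x - 6*y - 12 = 0.

Step 1: f(0, -2) = 0, so P lies on C.
Step 2: partial derivatives
  f_x(x, y) = -3*x**2 + 2*x - 2*y**2 - y + 2, f_y(x, y) = -4*x*y - x - 3*y**2 - 2*y + 2.
  f_x(P) = -4, f_y(P) = -6 (gradient nonzero, so P is smooth).
Step 3: tangent line at P: -4·(x − 0) + -6·(y − -2) = 0.
Expanding: -4*x - 6*y - 12 = 0.


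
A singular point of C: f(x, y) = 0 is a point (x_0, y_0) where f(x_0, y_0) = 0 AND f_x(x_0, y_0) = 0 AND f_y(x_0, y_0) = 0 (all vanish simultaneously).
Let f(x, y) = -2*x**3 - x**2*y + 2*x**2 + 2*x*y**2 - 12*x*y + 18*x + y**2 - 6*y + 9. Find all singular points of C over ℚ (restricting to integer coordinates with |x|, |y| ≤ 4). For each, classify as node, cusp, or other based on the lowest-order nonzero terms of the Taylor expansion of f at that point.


Singular points: {(0, 3)}; classification: node.

Compute partial derivatives:
  f_x = -6*x**2 - 2*x*y + 4*x + 2*y**2 - 12*y + 18.
  f_y = -x**2 + 4*x*y - 12*x + 2*y - 6.
Scan x_0 ∈ {−4, ..., 4}. For each x_0, f_y(x_0, y) is a polynomial in y; find its integer roots y ∈ {−4, ..., 4}, then test f_x and f at those candidates.
  x = -4: f_y(-4, y) = 26 - 14*y; no integer root y with |y| ≤ 4.
  x = -3: f_y(-3, y) = 21 - 10*y; no integer root y with |y| ≤ 4.
  x = -2: f_y(-2, y) = 14 - 6*y; no integer root y with |y| ≤ 4.
  x = -1: f_y(-1, y) = 5 - 2*y; no integer root y with |y| ≤ 4.
  x = 0: f_y(0, y) = 2*y - 6; vanishes at y ∈ {3}. (0, 3): f_x = 0, f = 0 — SINGULAR.
  x = 1: f_y(1, y) = 6*y - 19; no integer root y with |y| ≤ 4.
  x = 2: f_y(2, y) = 10*y - 34; no integer root y with |y| ≤ 4.
  x = 3: f_y(3, y) = 14*y - 51; no integer root y with |y| ≤ 4.
  x = 4: f_y(4, y) = 18*y - 70; no integer root y with |y| ≤ 4.
Only singular point on the grid: (0, 3).
Classify: substitute x = 0 + u, y = 3 + v and expand: f = -2*u**3 - u**2*v - u**2 + 2*u*v**2 + v**2.
No constant or linear terms (consistent with a singular point). Quadratic part: -u**2 + v**2. Cubic part: -2*u**3 - u**2*v + 2*u*v**2.
The quadratic part v**2 - u**2 = (v − u)(v + u) splits into two distinct linear factors, so there are two distinct tangent lines y − 3 = ±(x − 0) — this is a node (ordinary double point).
Classification: node.


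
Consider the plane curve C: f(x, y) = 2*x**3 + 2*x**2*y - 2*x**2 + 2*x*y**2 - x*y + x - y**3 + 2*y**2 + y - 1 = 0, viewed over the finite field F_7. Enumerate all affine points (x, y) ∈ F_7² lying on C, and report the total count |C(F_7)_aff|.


Affine F_7-points: {(0, 3), (1, 0), (2, 1), (4, 2), (5, 2), (5, 5), (6, 3)}; count = 7.

For each of the 49 pairs (x, y) ∈ F_7², evaluate f(x, y) mod 7. Record the zeros.
  x = 0: [0↦6, 1↦1, 2↦1, 3↦0, 4↦6, 5↦6, 6↦1]  zeros at y ∈ {3}
  x = 1: [0↦0, 1↦5, 2↦5, 3↦1, 4↦1, 5↦6, 6↦3]  zeros at y ∈ {0}
  x = 2: [0↦2, 1↦0, 2↦4, 3↦1, 4↦6, 5↦6, 6↦2]  zeros at y ∈ {1}
  x = 3: [0↦3, 1↦5, 2↦3, 3↦5, 4↦5, 5↦4, 6↦3]  zeros at y ∈ ∅
  x = 4: [0↦1, 1↦4, 2↦0, 3↦4, 4↦3, 5↦5, 6↦4]  zeros at y ∈ {2}
  x = 5: [0↦1, 1↦2, 2↦0, 3↦3, 4↦5, 5↦0, 6↦3]  zeros at y ∈ {2, 5}
  x = 6: [0↦1, 1↦4, 2↦1, 3↦0, 4↦2, 5↦1, 6↦5]  zeros at y ∈ {3}
Collecting zeros: affine points = {(0, 3), (1, 0), (2, 1), (4, 2), (5, 2), (5, 5), (6, 3)}.
Total count |C(F_7)_aff| = 7.


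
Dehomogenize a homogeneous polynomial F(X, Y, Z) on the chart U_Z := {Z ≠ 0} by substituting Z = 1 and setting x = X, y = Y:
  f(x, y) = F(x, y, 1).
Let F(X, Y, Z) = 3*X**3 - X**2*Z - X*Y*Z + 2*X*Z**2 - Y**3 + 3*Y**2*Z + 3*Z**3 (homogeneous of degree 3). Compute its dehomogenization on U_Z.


f(x, y) = 3*x**3 - x**2 - x*y + 2*x - y**3 + 3*y**2 + 3

On U_Z we set Z = 1. Each monomial c·X^i·Y^j·Z^k in F becomes c·x^i·y^j·1^k = c·x^i·y^j.
Substituting Z = 1: F(X, Y, 1) = 3*x**3 - x**2 - x*y + 2*x - y**3 + 3*y**2 + 3.
Note: deg(f) ≤ deg(F) = 3; strict inequality happens when F is divisible by Z (lost terms).


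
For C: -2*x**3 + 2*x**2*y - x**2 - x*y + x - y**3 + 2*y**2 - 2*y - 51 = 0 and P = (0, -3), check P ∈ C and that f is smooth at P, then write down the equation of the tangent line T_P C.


Tangent line at P: 4*x - 41*y - 123 = 0.

Step 1: f(0, -3) = 0, so P lies on C.
Step 2: partial derivatives
  f_x(x, y) = -6*x**2 + 4*x*y - 2*x - y + 1, f_y(x, y) = 2*x**2 - x - 3*y**2 + 4*y - 2.
  f_x(P) = 4, f_y(P) = -41 (gradient nonzero, so P is smooth).
Step 3: tangent line at P: 4·(x − 0) + -41·(y − -3) = 0.
Expanding: 4*x - 41*y - 123 = 0.


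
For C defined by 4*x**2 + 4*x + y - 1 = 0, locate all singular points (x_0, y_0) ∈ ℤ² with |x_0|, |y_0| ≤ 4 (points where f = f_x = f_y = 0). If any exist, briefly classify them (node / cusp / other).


No singular points in the scanned grid; C is smooth there.

Compute partial derivatives:
  f_x = 8*x + 4.
  f_y = 1.
f_y = 1 is a nonzero constant, so f_y never vanishes: no point (x, y) can satisfy f = f_x = f_y = 0. In particular no (x, y) ∈ {−4, ..., 4}² is singular; the curve is smooth.


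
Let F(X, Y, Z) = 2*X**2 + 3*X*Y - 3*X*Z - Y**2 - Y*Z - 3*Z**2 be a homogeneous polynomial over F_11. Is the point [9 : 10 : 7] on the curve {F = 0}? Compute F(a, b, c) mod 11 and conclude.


F(9,10,7) ≡ 3 (mod 11); P is NOT on the curve.

Evaluate F(9, 10, 7) term-by-term (mod 11).
  2*X**2 ↦ 2·81·1·1 = 162
  3*X*Y ↦ 3·9·10·1 = 270
  -3*X*Z ↦ -3·9·1·7 = -189
  -Y**2 ↦ -1·1·100·1 = -100
  -Y*Z ↦ -1·1·10·7 = -70
  -3*Z**2 ↦ -3·1·1·49 = -147
Sum: F(9, 10, 7) = (162) + (270) + (-189) + (-100) + (-70) + (-147) = -74.
Reducing mod 11: -74 ≡ 3 (mod 11).
Since F(a, b, c) ≡ 3 ≠ 0 (mod 11), P does NOT lie on the curve.


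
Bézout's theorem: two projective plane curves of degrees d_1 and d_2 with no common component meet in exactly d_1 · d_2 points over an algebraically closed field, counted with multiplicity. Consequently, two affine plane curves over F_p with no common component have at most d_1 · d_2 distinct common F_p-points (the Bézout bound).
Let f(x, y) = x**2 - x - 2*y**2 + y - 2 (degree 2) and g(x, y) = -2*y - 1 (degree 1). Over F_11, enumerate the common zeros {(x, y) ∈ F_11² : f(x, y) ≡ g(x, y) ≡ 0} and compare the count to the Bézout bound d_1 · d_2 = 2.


Common zeros: ∅; count = 0; Bézout bound = 2.

deg(f) = 2, deg(g) = 1, so Bézout bound = 2.
Scan x ∈ F_11. For each x, list the y ∈ F_11 with f(x, y) ≡ 0 and those with g(x, y) ≡ 0 (mod 11); the common zeros in that column are the intersection.
  x = 0: f ≡ 0 at y ∈ ∅; g ≡ 0 at y ∈ {5}; common: ∅.
  x = 1: f ≡ 0 at y ∈ ∅; g ≡ 0 at y ∈ {5}; common: ∅.
  x = 2: f ≡ 0 at y ∈ {0, 6}; g ≡ 0 at y ∈ {5}; common: ∅.
  x = 3: f ≡ 0 at y ∈ {3}; g ≡ 0 at y ∈ {5}; common: ∅.
  x = 4: f ≡ 0 at y ∈ {8, 9}; g ≡ 0 at y ∈ {5}; common: ∅.
  x = 5: f ≡ 0 at y ∈ ∅; g ≡ 0 at y ∈ {5}; common: ∅.
  x = 6: f ≡ 0 at y ∈ {2, 4}; g ≡ 0 at y ∈ {5}; common: ∅.
  x = 7: f ≡ 0 at y ∈ ∅; g ≡ 0 at y ∈ {5}; common: ∅.
  x = 8: f ≡ 0 at y ∈ {8, 9}; g ≡ 0 at y ∈ {5}; common: ∅.
  x = 9: f ≡ 0 at y ∈ {3}; g ≡ 0 at y ∈ {5}; common: ∅.
  x = 10: f ≡ 0 at y ∈ {0, 6}; g ≡ 0 at y ∈ {5}; common: ∅.
Collecting: common zeros = ∅, so the count is 0.
Comparison with the Bézout bound: 0 ≤ 2 = deg(f)·deg(g), as expected for curves with no common component (the affine F_11-count falls short of the bound because intersections may lie at infinity, over extension fields, or carry multiplicity).


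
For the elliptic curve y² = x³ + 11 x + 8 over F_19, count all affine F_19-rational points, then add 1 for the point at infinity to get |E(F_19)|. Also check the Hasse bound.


Affine points = {(1, 1), (1, 18), (2, 0), (3, 7), (3, 12), (5, 6), (5, 13), (6, 9), (6, 10), (8, 0), (9, 0), (10, 4), (10, 15), (11, 4), (11, 15), (12, 5), (12, 14), (13, 7), (13, 12), (16, 9), (16, 10), (17, 4), (17, 15)}; affine count = 23; |E(F_19)| = 24.

Discriminant check: Δ ∝ 4a³ + 27b² = 4·11³ + 27·8² = 4·1331 + 27·64 ≡ 3 (mod 19). Nonzero ⇒ E is nonsingular.
For each x ∈ F_19, compute rhs = x³ + 11·x + 8 mod 19, then count y ∈ F_19 with y² ≡ rhs.
  x = 0: rhs = 8, matching y values: none (0 points).
  x = 1: rhs = 1, matching y values: 1, 18 (2 points).
  x = 2: rhs = 0, matching y values: 0 (1 points).
  x = 3: rhs = 11, matching y values: 7, 12 (2 points).
  x = 4: rhs = 2, matching y values: none (0 points).
  x = 5: rhs = 17, matching y values: 6, 13 (2 points).
  x = 6: rhs = 5, matching y values: 9, 10 (2 points).
  x = 7: rhs = 10, matching y values: none (0 points).
  x = 8: rhs = 0, matching y values: 0 (1 points).
  x = 9: rhs = 0, matching y values: 0 (1 points).
  x = 10: rhs = 16, matching y values: 4, 15 (2 points).
  x = 11: rhs = 16, matching y values: 4, 15 (2 points).
  x = 12: rhs = 6, matching y values: 5, 14 (2 points).
  x = 13: rhs = 11, matching y values: 7, 12 (2 points).
  x = 14: rhs = 18, matching y values: none (0 points).
  x = 15: rhs = 14, matching y values: none (0 points).
  x = 16: rhs = 5, matching y values: 9, 10 (2 points).
  x = 17: rhs = 16, matching y values: 4, 15 (2 points).
  x = 18: rhs = 15, matching y values: none (0 points).
Total affine count: 23.
Full point count |E(F_19)| = 23 + 1 = 24.
Hasse bound: |24 − (19+1)| = |4| = 4 ≤ 2√19 ≈ 8.7178 ✓.


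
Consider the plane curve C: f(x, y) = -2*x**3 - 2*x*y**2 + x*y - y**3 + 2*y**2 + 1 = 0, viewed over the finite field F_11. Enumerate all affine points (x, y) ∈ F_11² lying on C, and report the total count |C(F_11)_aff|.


Affine F_11-points: {(0, 6), (1, 5), (3, 1), (5, 1), (7, 4), (8, 0)}; count = 6.

For each of the 121 pairs (x, y) ∈ F_11², evaluate f(x, y) mod 11. Record the zeros.
  x = 0: [0↦1, 1↦2, 2↦1, 3↦3, 4↦2, 5↦3, 6↦0, 7↦9, 8↦2, 9↦6, 10↦4]  zeros at y ∈ {6}
  x = 1: [0↦10, 1↦10, 2↦4, 3↦8, 4↦5, 5↦0, 6↦9, 7↦4, 8↦1, 9↦5, 10↦10]  zeros at y ∈ {5}
  x = 2: [0↦7, 1↦6, 2↦6, 3↦1, 4↦7, 5↦7, 6↦6, 7↦9, 8↦10, 9↦3, 10↦4]  zeros at y ∈ ∅
  x = 3: [0↦2, 1↦0, 2↦6, 3↦3, 4↦7, 5↦1, 6↦1, 7↦1, 8↦6, 9↦10, 10↦7]  zeros at y ∈ {1}
  x = 4: [0↦5, 1↦2, 2↦3, 3↦2, 4↦4, 5↦3, 6↦4, 7↦1, 8↦10, 9↦3, 10↦7]  zeros at y ∈ ∅
  x = 5: [0↦4, 1↦0, 2↦7, 3↦8, 4↦8, 5↦1, 6↦3, 7↦8, 8↦10, 9↦3, 10↦3]  zeros at y ∈ {1}
  x = 6: [0↦9, 1↦4, 2↦6, 3↦9, 4↦7, 5↦5, 6↦8, 7↦10, 8↦5, 9↦9, 10↦5]  zeros at y ∈ ∅
  x = 7: [0↦8, 1↦2, 2↦10, 3↦4, 4↦0, 5↦3, 6↦7, 7↦6, 8↦5, 9↦9, 10↦1]  zeros at y ∈ {4}
  x = 8: [0↦0, 1↦4, 2↦7, 3↦3, 4↦8, 5↦5, 6↦10, 7↦6, 8↦9, 9↦2, 10↦1]  zeros at y ∈ {0}
  x = 9: [0↦6, 1↦9, 2↦7, 3↦5, 4↦8, 5↦10, 6↦5, 7↦9, 8↦5, 9↦9, 10↦4]  zeros at y ∈ ∅
  x = 10: [0↦3, 1↦5, 2↦9, 3↦9, 4↦10, 5↦6, 6↦2, 7↦3, 8↦3, 9↦7, 10↦9]  zeros at y ∈ ∅
Collecting zeros: affine points = {(0, 6), (1, 5), (3, 1), (5, 1), (7, 4), (8, 0)}.
Total count |C(F_11)_aff| = 6.


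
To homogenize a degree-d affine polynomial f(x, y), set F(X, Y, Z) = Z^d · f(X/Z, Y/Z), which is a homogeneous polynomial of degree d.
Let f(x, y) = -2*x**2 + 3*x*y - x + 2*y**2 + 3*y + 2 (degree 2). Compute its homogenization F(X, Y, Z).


F(X, Y, Z) = -2*X**2 + 3*X*Y - X*Z + 2*Y**2 + 3*Y*Z + 2*Z**2

deg(f) = 2.
Substitute x = X/Z, y = Y/Z into f, then multiply by Z^2.
  monomial -2·x^2·y^0 ↦ -2·X^2·Y^0·Z^0.
  monomial 3·x^1·y^1 ↦ 3·X^1·Y^1·Z^0.
  monomial -1·x^1·y^0 ↦ -1·X^1·Y^0·Z^1.
  monomial 2·x^0·y^2 ↦ 2·X^0·Y^2·Z^0.
  monomial 3·x^0·y^1 ↦ 3·X^0·Y^1·Z^1.
  monomial 2·x^0·y^0 ↦ 2·X^0·Y^0·Z^2.
Collecting: F(X, Y, Z) = -2*X**2 + 3*X*Y - X*Z + 2*Y**2 + 3*Y*Z + 2*Z**2.


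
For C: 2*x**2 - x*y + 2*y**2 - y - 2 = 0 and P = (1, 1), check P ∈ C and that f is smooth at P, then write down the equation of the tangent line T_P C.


Tangent line at P: 3*x + 2*y - 5 = 0.

Step 1: f(1, 1) = 0, so P lies on C.
Step 2: partial derivatives
  f_x(x, y) = 4*x - y, f_y(x, y) = -x + 4*y - 1.
  f_x(P) = 3, f_y(P) = 2 (gradient nonzero, so P is smooth).
Step 3: tangent line at P: 3·(x − 1) + 2·(y − 1) = 0.
Expanding: 3*x + 2*y - 5 = 0.


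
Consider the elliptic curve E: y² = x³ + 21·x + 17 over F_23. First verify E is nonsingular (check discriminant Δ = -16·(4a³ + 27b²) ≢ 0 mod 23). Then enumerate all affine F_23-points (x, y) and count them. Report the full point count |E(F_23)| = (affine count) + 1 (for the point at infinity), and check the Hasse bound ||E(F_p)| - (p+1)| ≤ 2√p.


Affine points = {(1, 4), (1, 19), (4, 2), (4, 21), (7, 1), (7, 22), (10, 10), (10, 13), (13, 7), (13, 16), (15, 2), (15, 21), (21, 6), (21, 17), (22, 8), (22, 15)}; affine count = 16; |E(F_23)| = 17.

Discriminant check: Δ ∝ 4a³ + 27b² = 4·21³ + 27·17² = 4·9261 + 27·289 ≡ 20 (mod 23). Nonzero ⇒ E is nonsingular.
For each x ∈ F_23, compute rhs = x³ + 21·x + 17 mod 23, then count y ∈ F_23 with y² ≡ rhs.
  x = 0: rhs = 17, matching y values: none (0 points).
  x = 1: rhs = 16, matching y values: 4, 19 (2 points).
  x = 2: rhs = 21, matching y values: none (0 points).
  x = 3: rhs = 15, matching y values: none (0 points).
  x = 4: rhs = 4, matching y values: 2, 21 (2 points).
  x = 5: rhs = 17, matching y values: none (0 points).
  x = 6: rhs = 14, matching y values: none (0 points).
  x = 7: rhs = 1, matching y values: 1, 22 (2 points).
  x = 8: rhs = 7, matching y values: none (0 points).
  x = 9: rhs = 15, matching y values: none (0 points).
  x = 10: rhs = 8, matching y values: 10, 13 (2 points).
  x = 11: rhs = 15, matching y values: none (0 points).
  x = 12: rhs = 19, matching y values: none (0 points).
  x = 13: rhs = 3, matching y values: 7, 16 (2 points).
  x = 14: rhs = 19, matching y values: none (0 points).
  x = 15: rhs = 4, matching y values: 2, 21 (2 points).
  x = 16: rhs = 10, matching y values: none (0 points).
  x = 17: rhs = 20, matching y values: none (0 points).
  x = 18: rhs = 17, matching y values: none (0 points).
  x = 19: rhs = 7, matching y values: none (0 points).
  x = 20: rhs = 19, matching y values: none (0 points).
  x = 21: rhs = 13, matching y values: 6, 17 (2 points).
  x = 22: rhs = 18, matching y values: 8, 15 (2 points).
Total affine count: 16.
Full point count |E(F_23)| = 16 + 1 = 17.
Hasse bound: |17 − (23+1)| = |-7| = 7 ≤ 2√23 ≈ 9.5917 ✓.
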